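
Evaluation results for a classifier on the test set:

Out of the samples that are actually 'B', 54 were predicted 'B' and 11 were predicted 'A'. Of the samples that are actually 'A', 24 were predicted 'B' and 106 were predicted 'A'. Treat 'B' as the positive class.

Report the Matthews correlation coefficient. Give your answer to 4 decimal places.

0.6218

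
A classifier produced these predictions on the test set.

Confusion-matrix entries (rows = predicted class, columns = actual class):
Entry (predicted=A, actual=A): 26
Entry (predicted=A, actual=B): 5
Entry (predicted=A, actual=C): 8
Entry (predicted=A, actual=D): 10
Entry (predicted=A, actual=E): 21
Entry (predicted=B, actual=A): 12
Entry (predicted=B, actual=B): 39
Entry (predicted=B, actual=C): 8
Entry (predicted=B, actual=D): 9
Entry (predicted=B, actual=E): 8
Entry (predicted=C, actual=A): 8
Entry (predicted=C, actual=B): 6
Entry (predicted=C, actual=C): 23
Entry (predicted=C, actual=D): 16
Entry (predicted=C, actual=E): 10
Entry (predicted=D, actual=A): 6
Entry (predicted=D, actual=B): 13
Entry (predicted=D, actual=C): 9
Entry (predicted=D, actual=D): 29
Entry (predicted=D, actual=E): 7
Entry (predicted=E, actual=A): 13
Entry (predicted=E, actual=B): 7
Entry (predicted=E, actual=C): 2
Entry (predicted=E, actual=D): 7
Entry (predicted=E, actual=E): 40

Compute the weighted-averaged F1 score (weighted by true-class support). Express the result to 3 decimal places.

Per-class F1 score (2·TP/(2·TP+FP+FN)):
  A: TP=26, FP=5+8+10+21=44, FN=12+8+6+13=39 → 52/135 = 0.3852
  B: TP=39, FP=12+8+9+8=37, FN=5+6+13+7=31 → 78/146 = 0.5342
  C: TP=23, FP=8+6+16+10=40, FN=8+8+9+2=27 → 46/113 = 0.4071
  D: TP=29, FP=6+13+9+7=35, FN=10+9+16+7=42 → 58/135 = 0.4296
  E: TP=40, FP=13+7+2+7=29, FN=21+8+10+7=46 → 80/155 = 0.5161
Weighted-F1 score = Σ (supportᵢ/N)·F1 scoreᵢ with N=342: (65/342)·0.3852 + (70/342)·0.5342 + (50/342)·0.4071 + (71/342)·0.4296 + (86/342)·0.5161 = 0.461

0.461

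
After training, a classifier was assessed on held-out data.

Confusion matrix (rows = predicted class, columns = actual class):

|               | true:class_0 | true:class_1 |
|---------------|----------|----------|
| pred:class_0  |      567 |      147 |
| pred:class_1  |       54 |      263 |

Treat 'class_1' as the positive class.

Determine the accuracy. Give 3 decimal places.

0.805

Accuracy = (TP+TN)/N = (263+567)/1031 = 0.805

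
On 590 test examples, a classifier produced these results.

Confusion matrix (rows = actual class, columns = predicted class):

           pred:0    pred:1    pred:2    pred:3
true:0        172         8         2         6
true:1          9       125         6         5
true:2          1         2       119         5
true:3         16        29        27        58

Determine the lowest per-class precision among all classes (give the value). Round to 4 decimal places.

0.7622

Per-class precision (TP/(TP+FP)):
  0: TP=172, FP=9+1+16=26 → 172/198 = 0.86869
  1: TP=125, FP=8+2+29=39 → 125/164 = 0.76220
  2: TP=119, FP=2+6+27=35 → 119/154 = 0.77273
  3: TP=58, FP=6+5+5=16 → 58/74 = 0.78378
Lowest is class '1' with precision = 0.7622.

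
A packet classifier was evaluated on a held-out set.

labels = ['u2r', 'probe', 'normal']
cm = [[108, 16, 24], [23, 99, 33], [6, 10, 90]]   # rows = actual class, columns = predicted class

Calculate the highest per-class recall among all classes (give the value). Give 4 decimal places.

0.8491

Per-class recall (TP/(TP+FN)):
  u2r: TP=108, FN=16+24=40 → 108/148 = 0.72973
  probe: TP=99, FN=23+33=56 → 99/155 = 0.63871
  normal: TP=90, FN=6+10=16 → 90/106 = 0.84906
Highest is class 'normal' with recall = 0.8491.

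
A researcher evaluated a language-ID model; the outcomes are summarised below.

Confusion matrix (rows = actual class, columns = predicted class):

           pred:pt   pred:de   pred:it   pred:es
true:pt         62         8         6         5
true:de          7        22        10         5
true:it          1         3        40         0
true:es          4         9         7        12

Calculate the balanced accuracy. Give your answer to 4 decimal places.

0.6374

Balanced accuracy = mean of per-class recall.
  pt: recall = 62/81 = 0.76543
  de: recall = 22/44 = 0.50000
  it: recall = 40/44 = 0.90909
  es: recall = 12/32 = 0.37500
Mean = (0.76543 + 0.50000 + 0.90909 + 0.37500) / 4 = 0.6374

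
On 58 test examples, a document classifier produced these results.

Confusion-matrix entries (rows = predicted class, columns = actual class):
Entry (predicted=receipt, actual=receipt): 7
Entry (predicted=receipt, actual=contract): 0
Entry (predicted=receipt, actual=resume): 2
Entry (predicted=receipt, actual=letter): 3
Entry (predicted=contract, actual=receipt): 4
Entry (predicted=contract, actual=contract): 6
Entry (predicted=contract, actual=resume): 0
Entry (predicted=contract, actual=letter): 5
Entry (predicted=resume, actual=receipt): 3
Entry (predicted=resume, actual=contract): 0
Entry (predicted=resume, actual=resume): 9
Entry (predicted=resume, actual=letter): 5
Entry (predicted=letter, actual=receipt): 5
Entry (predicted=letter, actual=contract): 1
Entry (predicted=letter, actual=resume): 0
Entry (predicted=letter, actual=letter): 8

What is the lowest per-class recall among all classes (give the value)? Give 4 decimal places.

0.3684

Per-class recall (TP/(TP+FN)):
  receipt: TP=7, FN=4+3+5=12 → 7/19 = 0.36842
  contract: TP=6, FN=0+0+1=1 → 6/7 = 0.85714
  resume: TP=9, FN=2+0+0=2 → 9/11 = 0.81818
  letter: TP=8, FN=3+5+5=13 → 8/21 = 0.38095
Lowest is class 'receipt' with recall = 0.3684.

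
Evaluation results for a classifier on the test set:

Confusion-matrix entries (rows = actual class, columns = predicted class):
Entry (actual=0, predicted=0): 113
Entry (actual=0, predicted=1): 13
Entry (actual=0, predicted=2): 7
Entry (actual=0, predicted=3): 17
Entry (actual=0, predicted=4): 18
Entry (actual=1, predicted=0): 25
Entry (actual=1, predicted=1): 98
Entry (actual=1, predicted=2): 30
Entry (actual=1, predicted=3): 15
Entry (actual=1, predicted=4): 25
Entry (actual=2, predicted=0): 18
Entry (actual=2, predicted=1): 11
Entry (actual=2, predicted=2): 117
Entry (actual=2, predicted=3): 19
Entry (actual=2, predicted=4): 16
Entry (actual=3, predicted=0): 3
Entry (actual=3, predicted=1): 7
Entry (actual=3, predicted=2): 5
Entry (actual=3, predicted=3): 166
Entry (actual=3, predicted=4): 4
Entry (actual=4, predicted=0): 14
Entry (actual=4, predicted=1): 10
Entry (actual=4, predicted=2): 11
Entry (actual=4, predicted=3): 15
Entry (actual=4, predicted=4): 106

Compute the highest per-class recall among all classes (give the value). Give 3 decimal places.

Per-class recall (TP/(TP+FN)):
  0: TP=113, FN=13+7+17+18=55 → 113/168 = 0.6726
  1: TP=98, FN=25+30+15+25=95 → 98/193 = 0.5078
  2: TP=117, FN=18+11+19+16=64 → 117/181 = 0.6464
  3: TP=166, FN=3+7+5+4=19 → 166/185 = 0.8973
  4: TP=106, FN=14+10+11+15=50 → 106/156 = 0.6795
Highest is class '3' with recall = 0.897.

0.897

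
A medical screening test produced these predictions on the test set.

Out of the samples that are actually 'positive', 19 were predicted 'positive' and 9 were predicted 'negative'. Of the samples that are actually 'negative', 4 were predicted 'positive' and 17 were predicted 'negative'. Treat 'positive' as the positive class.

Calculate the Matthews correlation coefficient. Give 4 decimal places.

MCC = (TP·TN − FP·FN) / √((TP+FP)(TP+FN)(TN+FP)(TN+FN))
Numerator = 19·17 − 4·9 = 287
Denominator = √(23·28·21·26) = √351624 = 592.9789
MCC = 287 / 592.9789 = 0.4840

0.4840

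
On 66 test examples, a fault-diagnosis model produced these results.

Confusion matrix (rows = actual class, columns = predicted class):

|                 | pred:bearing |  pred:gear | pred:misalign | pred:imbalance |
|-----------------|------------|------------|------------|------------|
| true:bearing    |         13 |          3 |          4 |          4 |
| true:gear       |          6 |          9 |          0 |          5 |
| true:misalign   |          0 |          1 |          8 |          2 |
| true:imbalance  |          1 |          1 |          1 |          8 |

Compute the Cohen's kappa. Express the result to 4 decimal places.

0.4303

Observed agreement pₒ = trace/N = 38/66 = 0.57576
Expected agreement pₑ = Σ (rowᵢ·colᵢ)/N² = (24·20 + 20·14 + 11·13 + 11·19)/66² = 0.25528
κ = (pₒ − pₑ)/(1 − pₑ) = (0.57576 − 0.25528)/(1 − 0.25528) = 0.4303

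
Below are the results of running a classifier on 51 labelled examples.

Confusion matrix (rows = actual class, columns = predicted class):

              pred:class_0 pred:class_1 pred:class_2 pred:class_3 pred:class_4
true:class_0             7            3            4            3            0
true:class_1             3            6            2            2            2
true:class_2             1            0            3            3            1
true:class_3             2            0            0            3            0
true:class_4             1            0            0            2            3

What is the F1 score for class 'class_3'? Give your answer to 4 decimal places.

0.3333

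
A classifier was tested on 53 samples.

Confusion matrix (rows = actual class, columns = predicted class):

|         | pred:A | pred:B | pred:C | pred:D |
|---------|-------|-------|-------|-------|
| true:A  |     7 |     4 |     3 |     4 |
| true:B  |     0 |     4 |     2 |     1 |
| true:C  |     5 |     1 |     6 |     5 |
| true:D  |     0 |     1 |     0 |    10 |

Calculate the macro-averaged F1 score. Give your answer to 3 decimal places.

0.503

Per-class F1 score (2·TP/(2·TP+FP+FN)):
  A: TP=7, FP=0+5+0=5, FN=4+3+4=11 → 14/30 = 0.4667
  B: TP=4, FP=4+1+1=6, FN=0+2+1=3 → 8/17 = 0.4706
  C: TP=6, FP=3+2+0=5, FN=5+1+5=11 → 12/28 = 0.4286
  D: TP=10, FP=4+1+5=10, FN=0+1+0=1 → 20/31 = 0.6452
Macro-F1 score = mean = (0.4667 + 0.4706 + 0.4286 + 0.6452) / 4 = 0.503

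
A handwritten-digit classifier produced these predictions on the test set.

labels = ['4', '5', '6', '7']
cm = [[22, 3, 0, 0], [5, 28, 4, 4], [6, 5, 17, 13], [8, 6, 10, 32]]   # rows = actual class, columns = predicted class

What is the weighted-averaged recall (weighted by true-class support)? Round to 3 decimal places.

Per-class recall (TP/(TP+FN)):
  4: TP=22, FN=3+0+0=3 → 22/25 = 0.8800
  5: TP=28, FN=5+4+4=13 → 28/41 = 0.6829
  6: TP=17, FN=6+5+13=24 → 17/41 = 0.4146
  7: TP=32, FN=8+6+10=24 → 32/56 = 0.5714
Weighted-recall = Σ (supportᵢ/N)·recallᵢ with N=163: (25/163)·0.8800 + (41/163)·0.6829 + (41/163)·0.4146 + (56/163)·0.5714 = 0.607

0.607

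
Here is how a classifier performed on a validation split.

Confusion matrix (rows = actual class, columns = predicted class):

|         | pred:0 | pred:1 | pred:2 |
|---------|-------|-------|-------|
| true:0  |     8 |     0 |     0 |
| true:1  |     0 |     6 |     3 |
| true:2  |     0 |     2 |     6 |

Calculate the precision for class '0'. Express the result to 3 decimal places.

1.000

Treat '0' as positive and all other classes as negative.
precision = TP/(TP+FP).
0: TP=8, FP=0+0=0 → 8/8 = 1.0000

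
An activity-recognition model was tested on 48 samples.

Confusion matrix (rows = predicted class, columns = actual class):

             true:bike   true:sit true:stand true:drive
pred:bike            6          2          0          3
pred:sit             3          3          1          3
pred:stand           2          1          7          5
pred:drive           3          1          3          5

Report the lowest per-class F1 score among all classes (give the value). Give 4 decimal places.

0.3529

Per-class F1 score (2·TP/(2·TP+FP+FN)):
  bike: TP=6, FP=2+0+3=5, FN=3+2+3=8 → 12/25 = 0.48000
  sit: TP=3, FP=3+1+3=7, FN=2+1+1=4 → 6/17 = 0.35294
  stand: TP=7, FP=2+1+5=8, FN=0+1+3=4 → 14/26 = 0.53846
  drive: TP=5, FP=3+1+3=7, FN=3+3+5=11 → 10/28 = 0.35714
Lowest is class 'sit' with F1 score = 0.3529.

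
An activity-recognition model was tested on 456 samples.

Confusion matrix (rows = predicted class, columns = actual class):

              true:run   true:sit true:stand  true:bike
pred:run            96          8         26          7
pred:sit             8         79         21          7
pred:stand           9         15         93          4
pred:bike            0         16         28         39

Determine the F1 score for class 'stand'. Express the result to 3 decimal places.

F1 score = 2·TP/(2·TP+FP+FN).
stand: TP=93, FP=9+15+4=28, FN=26+21+28=75 → 186/289 = 0.6436

0.644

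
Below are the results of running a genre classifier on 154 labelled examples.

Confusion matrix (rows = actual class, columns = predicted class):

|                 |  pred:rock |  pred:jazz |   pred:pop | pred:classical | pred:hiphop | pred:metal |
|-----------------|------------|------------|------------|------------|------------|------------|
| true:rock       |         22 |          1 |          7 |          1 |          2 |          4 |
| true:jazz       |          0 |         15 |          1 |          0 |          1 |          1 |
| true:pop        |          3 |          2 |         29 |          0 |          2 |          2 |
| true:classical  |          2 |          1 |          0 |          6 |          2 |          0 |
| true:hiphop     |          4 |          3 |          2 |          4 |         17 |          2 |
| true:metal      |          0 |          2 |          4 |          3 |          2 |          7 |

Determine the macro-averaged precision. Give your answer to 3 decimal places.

Per-class precision (TP/(TP+FP)):
  rock: TP=22, FP=0+3+2+4+0=9 → 22/31 = 0.7097
  jazz: TP=15, FP=1+2+1+3+2=9 → 15/24 = 0.6250
  pop: TP=29, FP=7+1+0+2+4=14 → 29/43 = 0.6744
  classical: TP=6, FP=1+0+0+4+3=8 → 6/14 = 0.4286
  hiphop: TP=17, FP=2+1+2+2+2=9 → 17/26 = 0.6538
  metal: TP=7, FP=4+1+2+0+2=9 → 7/16 = 0.4375
Macro-precision = mean = (0.7097 + 0.6250 + 0.6744 + 0.4286 + 0.6538 + 0.4375) / 6 = 0.588

0.588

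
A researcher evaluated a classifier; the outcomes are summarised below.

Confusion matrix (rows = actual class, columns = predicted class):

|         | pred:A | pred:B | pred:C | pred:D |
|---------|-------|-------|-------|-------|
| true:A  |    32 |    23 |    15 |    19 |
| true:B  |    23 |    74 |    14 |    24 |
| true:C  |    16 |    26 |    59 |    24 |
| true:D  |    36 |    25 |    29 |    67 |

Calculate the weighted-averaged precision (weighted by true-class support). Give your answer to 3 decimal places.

Per-class precision (TP/(TP+FP)):
  A: TP=32, FP=23+16+36=75 → 32/107 = 0.2991
  B: TP=74, FP=23+26+25=74 → 74/148 = 0.5000
  C: TP=59, FP=15+14+29=58 → 59/117 = 0.5043
  D: TP=67, FP=19+24+24=67 → 67/134 = 0.5000
Weighted-precision = Σ (supportᵢ/N)·precisionᵢ with N=506: (89/506)·0.2991 + (135/506)·0.5000 + (125/506)·0.5043 + (157/506)·0.5000 = 0.466

0.466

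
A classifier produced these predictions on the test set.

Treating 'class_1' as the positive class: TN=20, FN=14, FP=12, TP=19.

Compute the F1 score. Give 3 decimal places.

Precision = TP/(TP+FP) = 19/31 = 0.6129
Recall = TP/(TP+FN) = 19/33 = 0.5758
F1 = 2·TP/(2·TP+FP+FN) = 38/64 = 0.594

0.594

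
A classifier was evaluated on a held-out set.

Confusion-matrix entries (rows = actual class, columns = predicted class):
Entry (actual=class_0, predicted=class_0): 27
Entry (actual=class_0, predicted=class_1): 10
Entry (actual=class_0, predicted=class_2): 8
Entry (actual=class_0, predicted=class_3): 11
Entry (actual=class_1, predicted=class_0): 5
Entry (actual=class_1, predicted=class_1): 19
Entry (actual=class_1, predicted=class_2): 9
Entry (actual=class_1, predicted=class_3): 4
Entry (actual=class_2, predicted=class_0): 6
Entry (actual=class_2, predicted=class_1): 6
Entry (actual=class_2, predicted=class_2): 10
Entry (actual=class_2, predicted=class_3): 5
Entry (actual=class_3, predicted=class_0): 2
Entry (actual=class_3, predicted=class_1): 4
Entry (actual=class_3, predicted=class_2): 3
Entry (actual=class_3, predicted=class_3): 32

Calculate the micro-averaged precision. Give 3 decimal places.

0.547

Micro-averaging pools counts across classes: ΣTP=88, ΣFP=73, ΣFN=73.
Micro-precision = TP/(TP+FP) on pooled counts = 0.547 (equals overall accuracy in single-label multiclass).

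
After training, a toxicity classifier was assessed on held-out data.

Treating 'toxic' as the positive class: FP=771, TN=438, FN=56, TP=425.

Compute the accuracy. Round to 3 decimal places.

Accuracy = (TP+TN)/N = (425+438)/1690 = 0.511

0.511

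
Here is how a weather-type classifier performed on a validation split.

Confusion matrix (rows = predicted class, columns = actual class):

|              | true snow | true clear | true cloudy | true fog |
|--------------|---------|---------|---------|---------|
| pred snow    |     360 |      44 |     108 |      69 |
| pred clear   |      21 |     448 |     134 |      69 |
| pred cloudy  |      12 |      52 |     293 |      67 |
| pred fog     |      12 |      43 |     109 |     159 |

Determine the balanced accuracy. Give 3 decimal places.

0.636

Balanced accuracy = mean of per-class recall.
  snow: recall = 360/405 = 0.8889
  clear: recall = 448/587 = 0.7632
  cloudy: recall = 293/644 = 0.4550
  fog: recall = 159/364 = 0.4368
Mean = (0.8889 + 0.7632 + 0.4550 + 0.4368) / 4 = 0.636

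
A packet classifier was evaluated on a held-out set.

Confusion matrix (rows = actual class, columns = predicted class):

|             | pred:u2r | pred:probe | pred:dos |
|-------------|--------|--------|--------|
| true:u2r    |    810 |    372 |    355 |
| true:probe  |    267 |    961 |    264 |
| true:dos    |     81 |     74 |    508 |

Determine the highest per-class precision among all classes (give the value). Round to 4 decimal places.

Per-class precision (TP/(TP+FP)):
  u2r: TP=810, FP=267+81=348 → 810/1158 = 0.69948
  probe: TP=961, FP=372+74=446 → 961/1407 = 0.68301
  dos: TP=508, FP=355+264=619 → 508/1127 = 0.45075
Highest is class 'u2r' with precision = 0.6995.

0.6995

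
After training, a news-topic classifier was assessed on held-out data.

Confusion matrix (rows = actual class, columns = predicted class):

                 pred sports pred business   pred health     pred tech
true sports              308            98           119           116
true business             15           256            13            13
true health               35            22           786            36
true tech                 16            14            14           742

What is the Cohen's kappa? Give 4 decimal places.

Observed agreement pₒ = trace/N = 2092/2603 = 0.80369
Expected agreement pₑ = Σ (rowᵢ·colᵢ)/N² = (641·374 + 297·390 + 879·932 + 786·907)/2603² = 0.27860
κ = (pₒ − pₑ)/(1 − pₑ) = (0.80369 − 0.27860)/(1 − 0.27860) = 0.7279

0.7279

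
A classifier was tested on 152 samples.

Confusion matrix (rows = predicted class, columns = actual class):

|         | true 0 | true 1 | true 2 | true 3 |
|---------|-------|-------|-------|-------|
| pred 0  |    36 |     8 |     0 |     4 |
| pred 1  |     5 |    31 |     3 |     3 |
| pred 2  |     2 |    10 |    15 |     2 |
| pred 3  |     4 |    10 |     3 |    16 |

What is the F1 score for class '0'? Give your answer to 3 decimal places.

0.758

Take TP from the diagonal, FP from the rest of the '0' prediction marginal, FN from the rest of the '0' actual marginal.
F1 score = 2·TP/(2·TP+FP+FN).
0: TP=36, FP=8+0+4=12, FN=5+2+4=11 → 72/95 = 0.7579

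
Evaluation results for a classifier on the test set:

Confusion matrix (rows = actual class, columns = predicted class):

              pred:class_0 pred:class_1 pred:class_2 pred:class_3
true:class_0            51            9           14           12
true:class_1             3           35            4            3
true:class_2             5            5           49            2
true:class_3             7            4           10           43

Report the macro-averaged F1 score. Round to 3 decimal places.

Per-class F1 score (2·TP/(2·TP+FP+FN)):
  class_0: TP=51, FP=3+5+7=15, FN=9+14+12=35 → 102/152 = 0.6711
  class_1: TP=35, FP=9+5+4=18, FN=3+4+3=10 → 70/98 = 0.7143
  class_2: TP=49, FP=14+4+10=28, FN=5+5+2=12 → 98/138 = 0.7101
  class_3: TP=43, FP=12+3+2=17, FN=7+4+10=21 → 86/124 = 0.6935
Macro-F1 score = mean = (0.6711 + 0.7143 + 0.7101 + 0.6935) / 4 = 0.697

0.697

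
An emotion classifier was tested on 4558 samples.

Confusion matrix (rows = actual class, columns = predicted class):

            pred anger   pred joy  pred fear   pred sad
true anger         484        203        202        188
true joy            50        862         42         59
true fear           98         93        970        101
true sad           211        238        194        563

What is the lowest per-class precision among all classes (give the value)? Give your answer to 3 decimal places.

Per-class precision (TP/(TP+FP)):
  anger: TP=484, FP=50+98+211=359 → 484/843 = 0.5741
  joy: TP=862, FP=203+93+238=534 → 862/1396 = 0.6175
  fear: TP=970, FP=202+42+194=438 → 970/1408 = 0.6889
  sad: TP=563, FP=188+59+101=348 → 563/911 = 0.6180
Lowest is class 'anger' with precision = 0.574.

0.574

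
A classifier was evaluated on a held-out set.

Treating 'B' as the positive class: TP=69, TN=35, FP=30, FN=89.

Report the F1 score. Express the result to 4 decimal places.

0.5370

Precision = TP/(TP+FP) = 69/99 = 0.6970
Recall = TP/(TP+FN) = 69/158 = 0.4367
F1 = 2·TP/(2·TP+FP+FN) = 138/257 = 0.5370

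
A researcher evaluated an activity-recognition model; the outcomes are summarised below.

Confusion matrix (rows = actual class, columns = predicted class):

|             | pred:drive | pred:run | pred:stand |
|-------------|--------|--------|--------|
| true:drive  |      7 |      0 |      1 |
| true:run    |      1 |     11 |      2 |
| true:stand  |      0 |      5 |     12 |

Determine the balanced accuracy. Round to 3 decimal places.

0.789

Balanced accuracy = mean of per-class recall.
  drive: recall = 7/8 = 0.8750
  run: recall = 11/14 = 0.7857
  stand: recall = 12/17 = 0.7059
Mean = (0.8750 + 0.7857 + 0.7059) / 3 = 0.789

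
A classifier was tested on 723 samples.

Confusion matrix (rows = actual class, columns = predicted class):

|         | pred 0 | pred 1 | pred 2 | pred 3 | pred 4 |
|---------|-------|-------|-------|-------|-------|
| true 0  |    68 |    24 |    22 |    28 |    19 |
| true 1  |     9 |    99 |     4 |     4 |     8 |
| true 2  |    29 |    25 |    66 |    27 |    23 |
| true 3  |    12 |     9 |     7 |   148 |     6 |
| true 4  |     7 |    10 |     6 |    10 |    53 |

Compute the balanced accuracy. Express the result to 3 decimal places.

0.608

Balanced accuracy = mean of per-class recall.
  0: recall = 68/161 = 0.4224
  1: recall = 99/124 = 0.7984
  2: recall = 66/170 = 0.3882
  3: recall = 148/182 = 0.8132
  4: recall = 53/86 = 0.6163
Mean = (0.4224 + 0.7984 + 0.3882 + 0.8132 + 0.6163) / 5 = 0.608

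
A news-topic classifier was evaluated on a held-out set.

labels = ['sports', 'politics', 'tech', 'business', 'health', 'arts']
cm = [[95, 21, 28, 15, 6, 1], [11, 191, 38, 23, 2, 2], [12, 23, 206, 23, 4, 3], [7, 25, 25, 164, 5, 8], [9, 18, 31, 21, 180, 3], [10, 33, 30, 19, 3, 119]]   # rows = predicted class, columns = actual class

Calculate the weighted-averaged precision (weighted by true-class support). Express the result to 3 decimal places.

Per-class precision (TP/(TP+FP)):
  sports: TP=95, FP=21+28+15+6+1=71 → 95/166 = 0.5723
  politics: TP=191, FP=11+38+23+2+2=76 → 191/267 = 0.7154
  tech: TP=206, FP=12+23+23+4+3=65 → 206/271 = 0.7601
  business: TP=164, FP=7+25+25+5+8=70 → 164/234 = 0.7009
  health: TP=180, FP=9+18+31+21+3=82 → 180/262 = 0.6870
  arts: TP=119, FP=10+33+30+19+3=95 → 119/214 = 0.5561
Weighted-precision = Σ (supportᵢ/N)·precisionᵢ with N=1414: (144/1414)·0.5723 + (311/1414)·0.7154 + (358/1414)·0.7601 + (265/1414)·0.7009 + (200/1414)·0.6870 + (136/1414)·0.5561 = 0.690

0.690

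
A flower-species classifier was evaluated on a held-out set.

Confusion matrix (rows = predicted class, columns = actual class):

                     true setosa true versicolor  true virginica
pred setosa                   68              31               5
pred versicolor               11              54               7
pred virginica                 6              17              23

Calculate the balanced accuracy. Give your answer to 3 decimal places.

Balanced accuracy = mean of per-class recall.
  setosa: recall = 68/85 = 0.8000
  versicolor: recall = 54/102 = 0.5294
  virginica: recall = 23/35 = 0.6571
Mean = (0.8000 + 0.5294 + 0.6571) / 3 = 0.662

0.662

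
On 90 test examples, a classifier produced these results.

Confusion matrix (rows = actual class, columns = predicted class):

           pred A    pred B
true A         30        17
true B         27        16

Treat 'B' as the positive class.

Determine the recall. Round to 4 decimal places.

Recall = TP/(TP+FN) = 16/(16+27) = 16/43 = 0.3721

0.3721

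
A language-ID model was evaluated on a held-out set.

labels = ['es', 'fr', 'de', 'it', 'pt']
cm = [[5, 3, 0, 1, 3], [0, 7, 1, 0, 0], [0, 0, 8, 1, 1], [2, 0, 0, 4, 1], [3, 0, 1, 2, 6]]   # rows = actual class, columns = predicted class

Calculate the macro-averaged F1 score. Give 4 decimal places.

Per-class F1 score (2·TP/(2·TP+FP+FN)):
  es: TP=5, FP=0+0+2+3=5, FN=3+0+1+3=7 → 10/22 = 0.45455
  fr: TP=7, FP=3+0+0+0=3, FN=0+1+0+0=1 → 14/18 = 0.77778
  de: TP=8, FP=0+1+0+1=2, FN=0+0+1+1=2 → 16/20 = 0.80000
  it: TP=4, FP=1+0+1+2=4, FN=2+0+0+1=3 → 8/15 = 0.53333
  pt: TP=6, FP=3+0+1+1=5, FN=3+0+1+2=6 → 12/23 = 0.52174
Macro-F1 score = mean = (0.45455 + 0.77778 + 0.80000 + 0.53333 + 0.52174) / 5 = 0.6175

0.6175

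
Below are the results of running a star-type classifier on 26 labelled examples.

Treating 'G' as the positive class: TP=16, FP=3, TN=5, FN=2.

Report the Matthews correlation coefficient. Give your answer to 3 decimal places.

MCC = (TP·TN − FP·FN) / √((TP+FP)(TP+FN)(TN+FP)(TN+FN))
Numerator = 16·5 − 3·2 = 74
Denominator = √(19·18·8·7) = √19152 = 138.3908
MCC = 74 / 138.3908 = 0.535

0.535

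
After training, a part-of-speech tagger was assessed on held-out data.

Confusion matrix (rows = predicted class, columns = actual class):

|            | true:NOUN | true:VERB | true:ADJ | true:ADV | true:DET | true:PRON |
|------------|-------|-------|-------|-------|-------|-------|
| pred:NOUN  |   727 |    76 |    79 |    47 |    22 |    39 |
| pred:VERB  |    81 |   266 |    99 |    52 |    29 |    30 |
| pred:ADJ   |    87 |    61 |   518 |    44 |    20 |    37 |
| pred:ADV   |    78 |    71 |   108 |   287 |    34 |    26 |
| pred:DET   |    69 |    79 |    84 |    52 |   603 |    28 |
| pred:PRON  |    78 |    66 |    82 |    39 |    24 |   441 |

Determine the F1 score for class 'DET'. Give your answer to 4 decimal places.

One-vs-rest for 'DET': TP = diagonal; FP = other classes predicted 'DET'; FN = 'DET' predicted as other.
F1 score = 2·TP/(2·TP+FP+FN).
DET: TP=603, FP=69+79+84+52+28=312, FN=22+29+20+34+24=129 → 1206/1647 = 0.73224

0.7322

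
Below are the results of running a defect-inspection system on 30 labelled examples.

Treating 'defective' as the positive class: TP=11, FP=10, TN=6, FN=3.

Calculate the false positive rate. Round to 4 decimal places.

FPR = FP/(FP+TN) = 10/(10+6) = 0.6250

0.6250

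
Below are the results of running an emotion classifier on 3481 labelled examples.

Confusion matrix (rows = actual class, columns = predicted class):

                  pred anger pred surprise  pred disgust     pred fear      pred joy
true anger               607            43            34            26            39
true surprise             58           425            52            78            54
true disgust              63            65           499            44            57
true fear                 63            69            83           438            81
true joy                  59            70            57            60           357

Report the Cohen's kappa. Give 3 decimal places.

Observed agreement pₒ = trace/N = 2326/3481 = 0.6682
Expected agreement pₑ = Σ (rowᵢ·colᵢ)/N² = (749·850 + 667·672 + 728·725 + 734·646 + 603·588)/3481² = 0.2015
κ = (pₒ − pₑ)/(1 − pₑ) = (0.6682 − 0.2015)/(1 − 0.2015) = 0.584

0.584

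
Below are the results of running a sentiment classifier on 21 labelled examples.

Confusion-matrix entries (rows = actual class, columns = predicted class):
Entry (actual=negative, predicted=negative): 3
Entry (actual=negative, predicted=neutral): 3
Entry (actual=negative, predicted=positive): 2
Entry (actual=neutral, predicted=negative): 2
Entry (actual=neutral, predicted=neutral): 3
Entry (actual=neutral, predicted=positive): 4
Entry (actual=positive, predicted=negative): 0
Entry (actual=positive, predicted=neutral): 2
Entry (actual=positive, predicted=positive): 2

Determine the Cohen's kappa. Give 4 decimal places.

Observed agreement pₒ = trace/N = 8/21 = 0.38095
Expected agreement pₑ = Σ (rowᵢ·colᵢ)/N² = (8·5 + 9·8 + 4·8)/21² = 0.32653
κ = (pₒ − pₑ)/(1 − pₑ) = (0.38095 − 0.32653)/(1 − 0.32653) = 0.0808

0.0808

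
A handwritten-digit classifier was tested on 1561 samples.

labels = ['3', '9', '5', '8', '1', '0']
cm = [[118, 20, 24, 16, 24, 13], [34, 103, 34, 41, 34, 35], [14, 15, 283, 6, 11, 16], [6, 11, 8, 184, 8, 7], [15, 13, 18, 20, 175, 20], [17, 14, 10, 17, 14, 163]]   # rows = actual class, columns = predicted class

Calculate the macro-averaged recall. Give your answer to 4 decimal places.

Per-class recall (TP/(TP+FN)):
  3: TP=118, FN=20+24+16+24+13=97 → 118/215 = 0.54884
  9: TP=103, FN=34+34+41+34+35=178 → 103/281 = 0.36655
  5: TP=283, FN=14+15+6+11+16=62 → 283/345 = 0.82029
  8: TP=184, FN=6+11+8+8+7=40 → 184/224 = 0.82143
  1: TP=175, FN=15+13+18+20+20=86 → 175/261 = 0.67050
  0: TP=163, FN=17+14+10+17+14=72 → 163/235 = 0.69362
Macro-recall = mean = (0.54884 + 0.36655 + 0.82029 + 0.82143 + 0.67050 + 0.69362) / 6 = 0.6535

0.6535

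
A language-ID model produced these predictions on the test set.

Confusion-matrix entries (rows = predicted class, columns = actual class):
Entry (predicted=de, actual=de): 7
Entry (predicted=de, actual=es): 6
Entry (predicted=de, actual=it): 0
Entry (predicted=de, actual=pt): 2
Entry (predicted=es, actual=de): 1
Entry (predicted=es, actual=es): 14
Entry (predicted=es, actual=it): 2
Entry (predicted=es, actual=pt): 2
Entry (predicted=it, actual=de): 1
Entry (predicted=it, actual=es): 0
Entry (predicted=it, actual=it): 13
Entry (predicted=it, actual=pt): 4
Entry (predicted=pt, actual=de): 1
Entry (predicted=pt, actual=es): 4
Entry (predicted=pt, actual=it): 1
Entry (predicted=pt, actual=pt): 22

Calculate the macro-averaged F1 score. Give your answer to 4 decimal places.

0.6836

Per-class F1 score (2·TP/(2·TP+FP+FN)):
  de: TP=7, FP=6+0+2=8, FN=1+1+1=3 → 14/25 = 0.56000
  es: TP=14, FP=1+2+2=5, FN=6+0+4=10 → 28/43 = 0.65116
  it: TP=13, FP=1+0+4=5, FN=0+2+1=3 → 26/34 = 0.76471
  pt: TP=22, FP=1+4+1=6, FN=2+2+4=8 → 44/58 = 0.75862
Macro-F1 score = mean = (0.56000 + 0.65116 + 0.76471 + 0.75862) / 4 = 0.6836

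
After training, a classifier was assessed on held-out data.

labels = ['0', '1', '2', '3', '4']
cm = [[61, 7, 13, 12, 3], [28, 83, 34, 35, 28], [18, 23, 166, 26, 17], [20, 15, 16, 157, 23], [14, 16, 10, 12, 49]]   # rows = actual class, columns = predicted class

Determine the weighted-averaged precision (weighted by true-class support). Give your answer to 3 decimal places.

Per-class precision (TP/(TP+FP)):
  0: TP=61, FP=28+18+20+14=80 → 61/141 = 0.4326
  1: TP=83, FP=7+23+15+16=61 → 83/144 = 0.5764
  2: TP=166, FP=13+34+16+10=73 → 166/239 = 0.6946
  3: TP=157, FP=12+35+26+12=85 → 157/242 = 0.6488
  4: TP=49, FP=3+28+17+23=71 → 49/120 = 0.4083
Weighted-precision = Σ (supportᵢ/N)·precisionᵢ with N=886: (96/886)·0.4326 + (208/886)·0.5764 + (250/886)·0.6946 + (231/886)·0.6488 + (101/886)·0.4083 = 0.594

0.594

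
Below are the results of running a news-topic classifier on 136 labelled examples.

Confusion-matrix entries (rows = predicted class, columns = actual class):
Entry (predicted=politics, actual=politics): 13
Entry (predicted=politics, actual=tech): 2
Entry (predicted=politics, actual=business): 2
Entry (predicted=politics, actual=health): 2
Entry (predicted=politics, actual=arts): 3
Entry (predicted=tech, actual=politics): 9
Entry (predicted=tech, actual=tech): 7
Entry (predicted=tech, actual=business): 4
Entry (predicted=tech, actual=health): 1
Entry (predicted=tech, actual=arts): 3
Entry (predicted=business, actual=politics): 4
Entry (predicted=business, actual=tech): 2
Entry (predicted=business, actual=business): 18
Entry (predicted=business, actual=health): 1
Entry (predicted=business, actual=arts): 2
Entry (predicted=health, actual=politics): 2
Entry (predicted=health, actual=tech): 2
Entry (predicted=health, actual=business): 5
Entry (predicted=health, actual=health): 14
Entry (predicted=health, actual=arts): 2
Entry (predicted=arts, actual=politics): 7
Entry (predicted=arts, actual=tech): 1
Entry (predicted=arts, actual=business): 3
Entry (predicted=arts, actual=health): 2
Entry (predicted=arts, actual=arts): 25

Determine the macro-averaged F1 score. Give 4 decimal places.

Per-class F1 score (2·TP/(2·TP+FP+FN)):
  politics: TP=13, FP=2+2+2+3=9, FN=9+4+2+7=22 → 26/57 = 0.45614
  tech: TP=7, FP=9+4+1+3=17, FN=2+2+2+1=7 → 14/38 = 0.36842
  business: TP=18, FP=4+2+1+2=9, FN=2+4+5+3=14 → 36/59 = 0.61017
  health: TP=14, FP=2+2+5+2=11, FN=2+1+1+2=6 → 28/45 = 0.62222
  arts: TP=25, FP=7+1+3+2=13, FN=3+3+2+2=10 → 50/73 = 0.68493
Macro-F1 score = mean = (0.45614 + 0.36842 + 0.61017 + 0.62222 + 0.68493) / 5 = 0.5484

0.5484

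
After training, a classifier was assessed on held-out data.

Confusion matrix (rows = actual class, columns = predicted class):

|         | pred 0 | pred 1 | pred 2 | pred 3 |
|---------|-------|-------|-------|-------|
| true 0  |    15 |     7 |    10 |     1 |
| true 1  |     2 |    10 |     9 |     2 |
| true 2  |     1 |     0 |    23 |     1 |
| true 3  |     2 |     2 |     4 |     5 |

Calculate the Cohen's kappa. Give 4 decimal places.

Observed agreement pₒ = trace/N = 53/94 = 0.56383
Expected agreement pₑ = Σ (rowᵢ·colᵢ)/N² = (33·20 + 23·19 + 25·46 + 13·9)/94² = 0.26754
κ = (pₒ − pₑ)/(1 − pₑ) = (0.56383 − 0.26754)/(1 − 0.26754) = 0.4045

0.4045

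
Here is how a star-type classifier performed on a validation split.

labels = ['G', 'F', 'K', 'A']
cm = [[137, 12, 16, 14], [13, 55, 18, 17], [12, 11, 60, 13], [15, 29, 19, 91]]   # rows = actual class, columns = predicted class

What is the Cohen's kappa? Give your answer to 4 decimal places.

0.5182

Observed agreement pₒ = trace/N = 343/532 = 0.64474
Expected agreement pₑ = Σ (rowᵢ·colᵢ)/N² = (179·177 + 103·107 + 96·113 + 154·135)/532² = 0.26267
κ = (pₒ − pₑ)/(1 − pₑ) = (0.64474 − 0.26267)/(1 − 0.26267) = 0.5182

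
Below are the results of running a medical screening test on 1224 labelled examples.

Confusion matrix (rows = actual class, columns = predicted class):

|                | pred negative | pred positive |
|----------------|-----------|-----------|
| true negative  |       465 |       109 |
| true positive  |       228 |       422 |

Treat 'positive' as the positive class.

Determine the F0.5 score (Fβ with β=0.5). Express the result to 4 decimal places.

Fβ = (1+β²)·TP / ((1+β²)·TP + β²·FN + FP), with β²=1/4
= 1.25·422 / (1.25·422 + 0.25·228 + 109) = 0.7606

0.7606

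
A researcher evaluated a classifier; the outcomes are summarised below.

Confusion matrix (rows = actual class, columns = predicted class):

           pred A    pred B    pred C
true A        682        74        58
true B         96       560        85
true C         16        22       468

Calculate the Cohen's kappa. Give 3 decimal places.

0.742

Observed agreement pₒ = trace/N = 1710/2061 = 0.8297
Expected agreement pₑ = Σ (rowᵢ·colᵢ)/N² = (814·794 + 741·656 + 506·611)/2061² = 0.3394
κ = (pₒ − pₑ)/(1 − pₑ) = (0.8297 − 0.3394)/(1 − 0.3394) = 0.742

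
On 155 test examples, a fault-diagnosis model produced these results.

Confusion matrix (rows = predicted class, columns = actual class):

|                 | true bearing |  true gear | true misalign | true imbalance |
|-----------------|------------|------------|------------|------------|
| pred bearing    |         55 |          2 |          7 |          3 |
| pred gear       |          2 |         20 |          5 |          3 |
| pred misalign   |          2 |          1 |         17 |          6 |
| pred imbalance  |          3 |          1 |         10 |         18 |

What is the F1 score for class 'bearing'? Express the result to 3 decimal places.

Treat 'bearing' as positive and all other classes as negative.
F1 score = 2·TP/(2·TP+FP+FN).
bearing: TP=55, FP=2+7+3=12, FN=2+2+3=7 → 110/129 = 0.8527

0.853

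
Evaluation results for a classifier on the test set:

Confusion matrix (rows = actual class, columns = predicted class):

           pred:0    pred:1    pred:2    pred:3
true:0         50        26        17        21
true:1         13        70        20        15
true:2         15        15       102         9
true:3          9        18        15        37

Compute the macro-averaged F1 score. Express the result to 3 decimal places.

Per-class F1 score (2·TP/(2·TP+FP+FN)):
  0: TP=50, FP=13+15+9=37, FN=26+17+21=64 → 100/201 = 0.4975
  1: TP=70, FP=26+15+18=59, FN=13+20+15=48 → 140/247 = 0.5668
  2: TP=102, FP=17+20+15=52, FN=15+15+9=39 → 204/295 = 0.6915
  3: TP=37, FP=21+15+9=45, FN=9+18+15=42 → 74/161 = 0.4596
Macro-F1 score = mean = (0.4975 + 0.5668 + 0.6915 + 0.4596) / 4 = 0.554

0.554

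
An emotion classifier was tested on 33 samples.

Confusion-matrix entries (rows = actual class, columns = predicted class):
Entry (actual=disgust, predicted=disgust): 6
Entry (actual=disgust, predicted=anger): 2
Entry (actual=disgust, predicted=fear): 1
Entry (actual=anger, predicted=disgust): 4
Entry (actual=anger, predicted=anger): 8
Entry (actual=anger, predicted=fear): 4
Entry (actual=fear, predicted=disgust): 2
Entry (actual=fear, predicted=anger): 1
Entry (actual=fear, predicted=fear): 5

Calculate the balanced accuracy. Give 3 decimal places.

Balanced accuracy = mean of per-class recall.
  disgust: recall = 6/9 = 0.6667
  anger: recall = 8/16 = 0.5000
  fear: recall = 5/8 = 0.6250
Mean = (0.6667 + 0.5000 + 0.6250) / 3 = 0.597

0.597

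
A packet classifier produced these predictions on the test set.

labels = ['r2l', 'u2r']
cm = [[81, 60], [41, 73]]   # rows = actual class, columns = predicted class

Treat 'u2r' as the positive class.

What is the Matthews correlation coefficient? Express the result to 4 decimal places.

MCC = (TP·TN − FP·FN) / √((TP+FP)(TP+FN)(TN+FP)(TN+FN))
Numerator = 73·81 − 60·41 = 3453
Denominator = √(133·114·141·122) = √260816724 = 16149.8212
MCC = 3453 / 16149.8212 = 0.2138

0.2138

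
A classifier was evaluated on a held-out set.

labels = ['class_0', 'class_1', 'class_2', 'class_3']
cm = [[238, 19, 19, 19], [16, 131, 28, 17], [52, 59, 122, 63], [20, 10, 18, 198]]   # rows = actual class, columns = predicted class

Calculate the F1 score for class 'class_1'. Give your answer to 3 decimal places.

Take TP from the diagonal, FP from the rest of the 'class_1' prediction marginal, FN from the rest of the 'class_1' actual marginal.
F1 score = 2·TP/(2·TP+FP+FN).
class_1: TP=131, FP=19+59+10=88, FN=16+28+17=61 → 262/411 = 0.6375

0.637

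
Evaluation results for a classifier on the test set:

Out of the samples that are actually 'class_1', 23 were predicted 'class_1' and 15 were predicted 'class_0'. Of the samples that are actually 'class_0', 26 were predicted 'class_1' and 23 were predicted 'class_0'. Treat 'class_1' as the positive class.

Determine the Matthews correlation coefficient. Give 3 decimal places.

0.075

MCC = (TP·TN − FP·FN) / √((TP+FP)(TP+FN)(TN+FP)(TN+FN))
Numerator = 23·23 − 26·15 = 139
Denominator = √(49·38·49·38) = √3467044 = 1862.0000
MCC = 139 / 1862.0000 = 0.075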